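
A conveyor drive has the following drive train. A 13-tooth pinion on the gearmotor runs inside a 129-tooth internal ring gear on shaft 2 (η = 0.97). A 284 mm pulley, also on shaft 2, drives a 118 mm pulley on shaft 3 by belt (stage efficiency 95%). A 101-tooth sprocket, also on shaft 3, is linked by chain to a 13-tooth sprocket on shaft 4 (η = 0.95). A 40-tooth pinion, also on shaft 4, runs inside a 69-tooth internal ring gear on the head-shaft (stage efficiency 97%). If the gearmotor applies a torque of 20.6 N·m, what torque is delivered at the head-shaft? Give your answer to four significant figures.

internal gear 129/13 = 9.9231 → τ = 20.6·9.9231·0.97 = 198.28 N·m
belt 118/284 = 0.41549 → τ = 198.28·0.41549·0.95 = 78.266 N·m
chain 13/101 = 0.12871 → τ = 78.266·0.12871·0.95 = 9.5701 N·m
internal gear 69/40 = 1.725 → τ = 9.5701·1.725·0.97 = 16.013 N·m

16.01 N·m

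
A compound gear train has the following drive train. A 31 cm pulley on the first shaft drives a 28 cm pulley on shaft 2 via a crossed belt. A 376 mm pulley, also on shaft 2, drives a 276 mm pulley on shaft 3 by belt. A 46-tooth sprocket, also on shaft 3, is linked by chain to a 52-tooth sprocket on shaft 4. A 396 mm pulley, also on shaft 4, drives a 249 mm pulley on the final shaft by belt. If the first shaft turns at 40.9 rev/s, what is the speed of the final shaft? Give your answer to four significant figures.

belt 28/31 = 0.90323 → 40.9/0.90323 = 45.282 rev/s
belt 276/376 = 0.73404 → 45.282/0.73404 = 61.689 rev/s
chain 52/46 = 1.1304 → 61.689/1.1304 = 54.571 rev/s
belt 249/396 = 0.62879 → 54.571/0.62879 = 86.787 rev/s

86.79 rev/s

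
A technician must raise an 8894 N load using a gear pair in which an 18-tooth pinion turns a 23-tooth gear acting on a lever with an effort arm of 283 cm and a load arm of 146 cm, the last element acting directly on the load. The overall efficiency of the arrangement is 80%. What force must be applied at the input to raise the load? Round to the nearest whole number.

4489 N

Gear pair MA = 23/18 = 1.2778.
Lever MA = effort arm / load arm = 283/146 = 1.9384.
Combined ideal MA = 1.2778 × 1.9384 = 2.4768.
Actual MA = 2.4768 × 0.80 = 1.9814.
Effort = load / actual MA = 8894 / 1.9814 = 4488.7 N.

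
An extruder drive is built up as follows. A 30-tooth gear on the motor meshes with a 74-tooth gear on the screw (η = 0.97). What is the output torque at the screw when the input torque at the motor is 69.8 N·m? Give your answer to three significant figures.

Gear mesh: ratio = 74/30 = 2.4667; torque at the screw = 69.8 × 2.4667 × 0.97 = 167.01 N·m.

167 N·m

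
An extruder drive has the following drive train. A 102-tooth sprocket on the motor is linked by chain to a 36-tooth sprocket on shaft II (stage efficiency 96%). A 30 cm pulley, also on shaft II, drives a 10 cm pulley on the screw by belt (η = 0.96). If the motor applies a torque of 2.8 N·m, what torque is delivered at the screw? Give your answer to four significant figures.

After the chain (36/102): 2.8 × 0.35294 × 0.96 = 0.94871 N·m
After the belt (10/30): 0.94871 × 0.33333 × 0.96 = 0.30359 N·m

0.3036 N·m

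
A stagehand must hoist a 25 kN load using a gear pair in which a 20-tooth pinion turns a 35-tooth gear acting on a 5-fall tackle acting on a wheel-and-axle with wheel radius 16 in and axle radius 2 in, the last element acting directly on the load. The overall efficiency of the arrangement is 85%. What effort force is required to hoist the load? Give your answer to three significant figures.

Gear pair MA = 35/20 = 1.75.
Block-and-tackle MA = number of supporting rope parts = 5.
Wheel-and-axle MA = R/r = 16/2 = 8.
Combined ideal MA = 1.75 × 5 × 8 = 70.
Actual MA = 70 × 0.85 = 59.5.
Effort = load / actual MA = 25 / 59.5 = 0.42017 kN.

0.420 kN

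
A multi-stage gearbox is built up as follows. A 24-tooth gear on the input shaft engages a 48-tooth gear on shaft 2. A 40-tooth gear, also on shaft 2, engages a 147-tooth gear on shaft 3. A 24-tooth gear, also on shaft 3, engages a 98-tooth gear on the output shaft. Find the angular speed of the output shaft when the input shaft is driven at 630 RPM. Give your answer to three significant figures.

gear mesh 48/24 = 2 → 630/2 = 315 RPM
gear mesh 147/40 = 3.675 → 315/3.675 = 85.714 RPM
gear mesh 98/24 = 4.0833 → 85.714/4.0833 = 20.991 RPM

21.0 RPM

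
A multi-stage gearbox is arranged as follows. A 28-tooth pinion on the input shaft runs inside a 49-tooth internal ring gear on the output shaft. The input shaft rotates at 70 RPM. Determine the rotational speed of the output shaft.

internal gear 49/28 = 1.75 → 70/1.75 = 40 RPM

40 RPM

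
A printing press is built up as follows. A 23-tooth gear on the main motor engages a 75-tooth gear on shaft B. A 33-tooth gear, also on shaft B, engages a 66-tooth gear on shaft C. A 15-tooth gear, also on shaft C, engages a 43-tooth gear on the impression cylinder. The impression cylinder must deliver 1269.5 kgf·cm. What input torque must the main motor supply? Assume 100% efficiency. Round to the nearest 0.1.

67.9 kgf·cm

Overall ratio R = 3.2609 × 2 × 2.8667 = 18.696.
Input torque = output torque / R = 1269.5 / 18.696 = 67.903 kgf·cm.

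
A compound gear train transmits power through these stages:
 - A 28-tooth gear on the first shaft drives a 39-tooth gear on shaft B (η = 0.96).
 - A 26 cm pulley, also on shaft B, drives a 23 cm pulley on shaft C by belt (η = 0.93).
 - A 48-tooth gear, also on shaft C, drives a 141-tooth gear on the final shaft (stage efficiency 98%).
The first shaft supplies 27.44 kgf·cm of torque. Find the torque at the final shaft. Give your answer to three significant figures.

After the gear mesh (39/28): 27.44 × 1.3929 × 0.96 = 36.691 kgf·cm
After the belt (23/26): 36.691 × 0.88462 × 0.93 = 30.186 kgf·cm
After the gear mesh (141/48): 30.186 × 2.9375 × 0.98 = 86.897 kgf·cm

86.9 kgf·cm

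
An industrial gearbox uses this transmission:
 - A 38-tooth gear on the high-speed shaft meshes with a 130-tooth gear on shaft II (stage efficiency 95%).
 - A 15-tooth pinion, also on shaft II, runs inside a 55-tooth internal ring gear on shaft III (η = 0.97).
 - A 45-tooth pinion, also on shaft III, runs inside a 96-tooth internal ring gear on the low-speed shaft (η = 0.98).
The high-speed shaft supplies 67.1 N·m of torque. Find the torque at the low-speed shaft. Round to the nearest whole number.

1622 N·m

Gear mesh: ratio = 130/38 = 3.4211; torque at shaft II = 67.1 × 3.4211 × 0.95 = 218.07 N·m.
Internal gear: ratio = 55/15 = 3.6667; torque at shaft III = 218.07 × 3.6667 × 0.97 = 775.62 N·m.
Internal gear: ratio = 96/45 = 2.1333; torque at the low-speed shaft = 775.62 × 2.1333 × 0.98 = 1621.6 N·m.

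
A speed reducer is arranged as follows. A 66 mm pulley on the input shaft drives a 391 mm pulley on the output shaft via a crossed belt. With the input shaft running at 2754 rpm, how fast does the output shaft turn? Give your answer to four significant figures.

464.9 rpm

the input shaft → the output shaft (belt, 391/66): 2754 ÷ 5.9242 = 464.87 rpm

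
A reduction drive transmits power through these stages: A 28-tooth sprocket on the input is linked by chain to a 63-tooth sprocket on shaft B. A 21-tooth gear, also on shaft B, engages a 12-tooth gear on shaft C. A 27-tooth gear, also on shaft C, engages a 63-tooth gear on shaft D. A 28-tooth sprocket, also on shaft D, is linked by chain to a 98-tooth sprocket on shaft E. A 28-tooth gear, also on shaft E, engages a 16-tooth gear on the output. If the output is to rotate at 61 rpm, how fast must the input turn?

366 rpm

Overall ratio R = 2.25 × 0.57143 × 2.3333 × 3.5 × 0.57143 = 6.
Required input speed = output speed × R = 61 × 6 = 366 rpm.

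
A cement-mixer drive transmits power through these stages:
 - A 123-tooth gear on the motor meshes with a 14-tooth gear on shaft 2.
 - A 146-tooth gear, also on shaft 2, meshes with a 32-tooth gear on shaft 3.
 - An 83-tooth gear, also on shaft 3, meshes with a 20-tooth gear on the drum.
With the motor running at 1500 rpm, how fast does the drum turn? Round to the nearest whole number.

249528 rpm

the motor → shaft 2 (gear mesh, 14/123): 1500 ÷ 0.11382 = 13179 rpm
shaft 2 → shaft 3 (gear mesh, 32/146): 13179 ÷ 0.21918 = 60127 rpm
shaft 3 → the drum (gear mesh, 20/83): 60127 ÷ 0.24096 = 2.4953e+05 rpm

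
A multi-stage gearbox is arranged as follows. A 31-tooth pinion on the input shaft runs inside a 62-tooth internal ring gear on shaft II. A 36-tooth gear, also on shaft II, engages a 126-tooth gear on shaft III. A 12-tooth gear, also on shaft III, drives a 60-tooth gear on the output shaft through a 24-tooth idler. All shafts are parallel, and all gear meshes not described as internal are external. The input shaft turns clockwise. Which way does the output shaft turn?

the input shaft → shaft II: internal mesh, same direction → CW.
shaft II → shaft III: external mesh, 1 reversal → CCW.
shaft III → the output shaft: driver → idler → driven is 2 external meshes, 2 reversals → CCW.
3 reversals in total — an odd number — so the output shaft turns opposite to the input shaft.

anticlockwise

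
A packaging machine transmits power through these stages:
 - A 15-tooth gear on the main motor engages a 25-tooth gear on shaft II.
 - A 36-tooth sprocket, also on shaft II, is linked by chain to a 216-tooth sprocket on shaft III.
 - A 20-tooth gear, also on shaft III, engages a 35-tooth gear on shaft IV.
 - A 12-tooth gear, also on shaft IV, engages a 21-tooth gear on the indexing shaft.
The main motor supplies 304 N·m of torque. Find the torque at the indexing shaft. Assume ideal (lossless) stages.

9310 N·m

Gear mesh: ratio = 25/15 = 1.6667; torque at shaft II = 304 × 1.6667 = 506.67 N·m.
Chain: ratio = 216/36 = 6; torque at shaft III = 506.67 × 6 = 3040 N·m.
Gear mesh: ratio = 35/20 = 1.75; torque at shaft IV = 3040 × 1.75 = 5320 N·m.
Gear mesh: ratio = 21/12 = 1.75; torque at the indexing shaft = 5320 × 1.75 = 9310 N·m.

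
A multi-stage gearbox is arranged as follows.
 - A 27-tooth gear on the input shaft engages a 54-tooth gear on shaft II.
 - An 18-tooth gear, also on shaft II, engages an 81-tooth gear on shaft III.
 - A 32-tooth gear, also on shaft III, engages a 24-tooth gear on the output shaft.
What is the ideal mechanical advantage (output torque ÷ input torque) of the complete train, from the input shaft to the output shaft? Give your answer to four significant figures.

6.750

Each stage contributes driven/driver: gear mesh 54/27 = 2, gear mesh 81/18 = 4.5, gear mesh 24/32 = 0.75.
Overall: 2 × 4.5 × 0.75 = 6.75.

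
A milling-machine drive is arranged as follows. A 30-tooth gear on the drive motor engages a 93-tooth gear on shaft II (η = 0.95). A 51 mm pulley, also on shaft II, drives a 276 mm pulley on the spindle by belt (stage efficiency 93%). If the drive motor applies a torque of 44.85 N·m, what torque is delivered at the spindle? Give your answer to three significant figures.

gear mesh 93/30 = 3.1 → τ = 44.85·3.1·0.95 = 132.08 N·m
belt 276/51 = 5.4118 → τ = 132.08·5.4118·0.93 = 664.77 N·m

665 N·m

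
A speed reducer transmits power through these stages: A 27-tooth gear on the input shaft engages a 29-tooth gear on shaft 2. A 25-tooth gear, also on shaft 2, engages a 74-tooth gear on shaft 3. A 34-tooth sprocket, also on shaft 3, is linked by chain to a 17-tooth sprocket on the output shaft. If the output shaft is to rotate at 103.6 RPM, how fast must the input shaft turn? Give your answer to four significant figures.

164.7 RPM

Overall ratio R = 1.0741 × 2.96 × 0.5 = 1.5896.
Required input speed = output speed × R = 103.6 × 1.5896 = 164.69 RPM.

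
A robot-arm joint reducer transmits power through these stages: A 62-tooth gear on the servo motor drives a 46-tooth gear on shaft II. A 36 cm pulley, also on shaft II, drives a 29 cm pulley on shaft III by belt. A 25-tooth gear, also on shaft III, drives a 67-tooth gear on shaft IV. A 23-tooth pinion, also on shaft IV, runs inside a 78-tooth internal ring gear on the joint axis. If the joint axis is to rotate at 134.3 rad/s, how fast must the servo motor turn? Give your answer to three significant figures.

730 rad/s

Overall ratio R = 0.74194 × 0.80556 × 2.68 × 3.3913 = 5.432.
Required input speed = output speed × R = 134.3 × 5.432 = 729.52 rad/s.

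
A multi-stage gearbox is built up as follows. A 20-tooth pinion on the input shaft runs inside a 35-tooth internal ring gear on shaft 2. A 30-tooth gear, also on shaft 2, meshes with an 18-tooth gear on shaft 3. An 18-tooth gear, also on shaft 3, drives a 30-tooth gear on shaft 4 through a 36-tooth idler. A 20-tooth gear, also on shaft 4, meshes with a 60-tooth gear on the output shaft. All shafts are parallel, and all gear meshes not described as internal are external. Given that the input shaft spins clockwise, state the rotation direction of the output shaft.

clockwise

the input shaft → shaft 2: internal mesh, same direction → CW.
shaft 2 → shaft 3: external mesh, 1 reversal → CCW.
shaft 3 → shaft 4: driver → idler → driven is 2 external meshes, 2 reversals → CCW.
shaft 4 → the output shaft: external mesh, 1 reversal → CW.
4 reversals in total — an even number — so the output shaft turns the same way as the input shaft.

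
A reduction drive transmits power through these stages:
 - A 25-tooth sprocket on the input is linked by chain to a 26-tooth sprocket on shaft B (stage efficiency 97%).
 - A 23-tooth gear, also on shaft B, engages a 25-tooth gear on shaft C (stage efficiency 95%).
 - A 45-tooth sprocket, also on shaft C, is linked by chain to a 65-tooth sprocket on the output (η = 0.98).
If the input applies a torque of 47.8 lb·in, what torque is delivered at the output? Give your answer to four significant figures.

After the chain (26/25): 47.8 × 1.04 × 0.97 = 48.221 lb·in
After the gear mesh (25/23): 48.221 × 1.087 × 0.95 = 49.793 lb·in
After the chain (65/45): 49.793 × 1.4444 × 0.98 = 70.485 lb·in

70.48 lb·in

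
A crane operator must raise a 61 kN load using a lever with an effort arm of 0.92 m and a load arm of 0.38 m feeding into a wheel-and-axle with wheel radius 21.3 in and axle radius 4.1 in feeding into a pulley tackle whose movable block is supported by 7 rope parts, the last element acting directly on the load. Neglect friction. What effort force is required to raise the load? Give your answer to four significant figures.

Lever MA = effort arm / load arm = 0.92/0.38 = 2.4211.
Wheel-and-axle MA = R/r = 21.3/4.1 = 5.1951.
Block-and-tackle MA = number of supporting rope parts = 7.
Combined ideal MA = 2.4211 × 5.1951 × 7 = 88.044.
Effort = load / MA = 61 / 88.044 = 0.69284 kN.

0.6928 kN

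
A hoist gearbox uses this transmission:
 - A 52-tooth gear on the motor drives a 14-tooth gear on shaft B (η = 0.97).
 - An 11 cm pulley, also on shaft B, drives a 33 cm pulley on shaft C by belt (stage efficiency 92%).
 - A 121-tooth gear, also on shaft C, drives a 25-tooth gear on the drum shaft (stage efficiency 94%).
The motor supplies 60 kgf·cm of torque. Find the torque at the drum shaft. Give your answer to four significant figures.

8.399 kgf·cm

gear mesh 14/52 = 0.26923 → τ = 60·0.26923·0.97 = 15.669 kgf·cm
belt 33/11 = 3 → τ = 15.669·3·0.92 = 43.247 kgf·cm
gear mesh 25/121 = 0.20661 → τ = 43.247·0.20661·0.94 = 8.3992 kgf·cm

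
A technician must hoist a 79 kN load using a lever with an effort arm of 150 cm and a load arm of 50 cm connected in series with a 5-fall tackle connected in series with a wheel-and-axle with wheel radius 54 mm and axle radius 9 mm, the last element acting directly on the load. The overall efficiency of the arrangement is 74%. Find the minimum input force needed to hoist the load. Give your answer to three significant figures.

1.19 kN

Lever MA = effort arm / load arm = 150/50 = 3.
Block-and-tackle MA = number of supporting rope parts = 5.
Wheel-and-axle MA = R/r = 54/9 = 6.
Combined ideal MA = 3 × 5 × 6 = 90.
Actual MA = 90 × 0.74 = 66.6.
Effort = load / actual MA = 79 / 66.6 = 1.1862 kN.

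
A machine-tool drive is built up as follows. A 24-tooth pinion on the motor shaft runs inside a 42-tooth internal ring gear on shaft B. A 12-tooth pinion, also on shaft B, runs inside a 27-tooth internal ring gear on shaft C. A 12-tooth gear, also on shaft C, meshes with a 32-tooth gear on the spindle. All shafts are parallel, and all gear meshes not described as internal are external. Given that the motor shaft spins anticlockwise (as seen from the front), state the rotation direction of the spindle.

clockwise

the motor shaft → shaft B: internal mesh, same direction → CCW.
shaft B → shaft C: internal mesh, same direction → CCW.
shaft C → the spindle: external mesh, 1 reversal → CW.
1 reversal in total — an odd number — so the spindle turns opposite to the motor shaft.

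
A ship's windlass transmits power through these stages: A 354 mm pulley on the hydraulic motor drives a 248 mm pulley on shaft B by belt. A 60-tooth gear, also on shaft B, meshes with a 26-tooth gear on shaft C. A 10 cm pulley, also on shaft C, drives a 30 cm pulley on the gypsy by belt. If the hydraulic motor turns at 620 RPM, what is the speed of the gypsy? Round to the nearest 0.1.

680.8 RPM

belt 248/354 = 0.70056 → 620/0.70056 = 885 RPM
gear mesh 26/60 = 0.43333 → 885/0.43333 = 2042.3 RPM
belt 30/10 = 3 → 2042.3/3 = 680.77 RPM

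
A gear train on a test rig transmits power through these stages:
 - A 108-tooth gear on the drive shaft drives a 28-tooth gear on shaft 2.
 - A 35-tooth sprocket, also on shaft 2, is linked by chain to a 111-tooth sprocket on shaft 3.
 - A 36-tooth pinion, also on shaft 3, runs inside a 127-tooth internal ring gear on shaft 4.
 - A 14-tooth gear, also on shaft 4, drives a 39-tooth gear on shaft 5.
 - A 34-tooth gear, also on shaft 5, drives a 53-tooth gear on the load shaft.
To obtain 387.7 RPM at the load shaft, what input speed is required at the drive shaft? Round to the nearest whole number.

Overall ratio R = 0.25926 × 3.1714 × 3.5278 × 2.7857 × 1.5588 = 12.596.
Required input speed = output speed × R = 387.7 × 12.596 = 4883.4 RPM.

4883 RPM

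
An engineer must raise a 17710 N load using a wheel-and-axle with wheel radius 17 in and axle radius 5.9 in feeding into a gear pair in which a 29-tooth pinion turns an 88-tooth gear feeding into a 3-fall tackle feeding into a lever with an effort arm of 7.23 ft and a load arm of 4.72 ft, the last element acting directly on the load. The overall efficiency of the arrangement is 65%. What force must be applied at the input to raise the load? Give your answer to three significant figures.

Wheel-and-axle MA = R/r = 17/5.9 = 2.8814.
Gear pair MA = 88/29 = 3.0345.
Block-and-tackle MA = number of supporting rope parts = 3.
Lever MA = effort arm / load arm = 7.23/4.72 = 1.5318.
Combined ideal MA = 2.8814 × 3.0345 × 3 × 1.5318 = 40.179.
Actual MA = 40.179 × 0.65 = 26.116.
Effort = load / actual MA = 17710 / 26.116 = 678.12 N.

678 N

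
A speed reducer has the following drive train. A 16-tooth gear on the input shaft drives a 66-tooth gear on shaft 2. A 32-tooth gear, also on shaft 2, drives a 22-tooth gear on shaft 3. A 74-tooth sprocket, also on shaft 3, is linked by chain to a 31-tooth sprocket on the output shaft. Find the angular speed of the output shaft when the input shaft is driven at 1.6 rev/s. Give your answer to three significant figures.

gear mesh 66/16 = 4.125 → 1.6/4.125 = 0.38788 rev/s
gear mesh 22/32 = 0.6875 → 0.38788/0.6875 = 0.56419 rev/s
chain 31/74 = 0.41892 → 0.56419/0.41892 = 1.3468 rev/s

1.35 rev/s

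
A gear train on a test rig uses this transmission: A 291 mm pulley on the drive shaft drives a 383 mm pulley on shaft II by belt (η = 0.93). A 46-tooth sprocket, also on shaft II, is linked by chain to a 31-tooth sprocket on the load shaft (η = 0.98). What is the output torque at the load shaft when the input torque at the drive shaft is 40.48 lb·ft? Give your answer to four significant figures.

belt 383/291 = 1.3162 → τ = 40.48·1.3162·0.93 = 49.548 lb·ft
chain 31/46 = 0.67391 → τ = 49.548·0.67391·0.98 = 32.723 lb·ft

32.72 lb·ft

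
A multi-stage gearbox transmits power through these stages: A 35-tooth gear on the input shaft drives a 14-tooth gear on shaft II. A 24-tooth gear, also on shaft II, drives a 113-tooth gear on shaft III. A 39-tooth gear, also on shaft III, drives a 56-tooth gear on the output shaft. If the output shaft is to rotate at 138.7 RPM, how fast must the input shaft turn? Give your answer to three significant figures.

Overall ratio R = 0.4 × 4.7083 × 1.4359 = 2.7043.
Required input speed = output speed × R = 138.7 × 2.7043 = 375.08 RPM.

375 RPM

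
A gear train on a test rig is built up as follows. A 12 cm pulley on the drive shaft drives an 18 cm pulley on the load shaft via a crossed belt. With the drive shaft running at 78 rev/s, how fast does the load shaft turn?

52 rev/s

Belt: ratio = 18/12 = 1.5, so the load shaft turns at 78 / 1.5 = 52 rev/s.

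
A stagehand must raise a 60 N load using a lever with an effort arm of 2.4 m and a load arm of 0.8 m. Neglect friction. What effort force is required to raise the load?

20 N

Lever MA = effort arm / load arm = 2.4/0.8 = 3.
Effort = load / MA = 60 / 3 = 20 N.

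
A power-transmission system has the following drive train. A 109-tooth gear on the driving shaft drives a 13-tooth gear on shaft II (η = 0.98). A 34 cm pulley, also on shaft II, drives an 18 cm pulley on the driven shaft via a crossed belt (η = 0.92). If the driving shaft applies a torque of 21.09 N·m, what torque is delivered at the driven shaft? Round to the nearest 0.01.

Gear mesh: ratio = 13/109 = 0.11927; torque at shaft II = 21.09 × 0.11927 × 0.98 = 2.465 N·m.
Belt: ratio = 18/34 = 0.52941; torque at the driven shaft = 2.465 × 0.52941 × 0.92 = 1.2006 N·m.

1.20 N·m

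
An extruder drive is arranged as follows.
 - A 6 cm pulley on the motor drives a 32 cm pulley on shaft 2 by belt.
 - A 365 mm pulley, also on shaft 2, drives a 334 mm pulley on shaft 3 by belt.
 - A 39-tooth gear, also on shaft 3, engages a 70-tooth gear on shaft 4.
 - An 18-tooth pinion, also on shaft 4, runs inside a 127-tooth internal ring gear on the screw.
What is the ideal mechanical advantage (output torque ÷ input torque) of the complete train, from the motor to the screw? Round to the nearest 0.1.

Each stage contributes driven/driver: belt 32/6 = 5.3333, belt 334/365 = 0.91507, gear mesh 70/39 = 1.7949, internal gear 127/18 = 7.0556.
Overall: 5.3333 × 0.91507 × 1.7949 × 7.0556 = 61.804.

61.8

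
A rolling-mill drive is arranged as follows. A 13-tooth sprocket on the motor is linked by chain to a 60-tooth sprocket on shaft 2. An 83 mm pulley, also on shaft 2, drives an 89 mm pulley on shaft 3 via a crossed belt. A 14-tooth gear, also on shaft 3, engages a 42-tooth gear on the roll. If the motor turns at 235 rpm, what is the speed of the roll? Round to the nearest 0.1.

chain 60/13 = 4.6154 → 235/4.6154 = 50.917 rpm
belt 89/83 = 1.0723 → 50.917/1.0723 = 47.484 rpm
gear mesh 42/14 = 3 → 47.484/3 = 15.828 rpm

15.8 rpm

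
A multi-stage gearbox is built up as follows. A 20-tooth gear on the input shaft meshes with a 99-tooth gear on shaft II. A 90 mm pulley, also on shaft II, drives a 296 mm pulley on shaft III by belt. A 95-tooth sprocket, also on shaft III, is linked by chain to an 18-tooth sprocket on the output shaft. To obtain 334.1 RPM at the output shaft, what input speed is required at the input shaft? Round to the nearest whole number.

1031 RPM

Overall ratio R = 4.95 × 3.2889 × 0.18947 = 3.0846.
Required input speed = output speed × R = 334.1 × 3.0846 = 1030.6 RPM.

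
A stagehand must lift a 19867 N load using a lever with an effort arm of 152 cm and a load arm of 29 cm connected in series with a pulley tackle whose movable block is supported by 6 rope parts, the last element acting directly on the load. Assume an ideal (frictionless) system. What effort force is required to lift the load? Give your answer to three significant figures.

Lever MA = effort arm / load arm = 152/29 = 5.2414.
Block-and-tackle MA = number of supporting rope parts = 6.
Combined ideal MA = 5.2414 × 6 = 31.448.
Effort = load / MA = 19867 / 31.448 = 631.74 N.

632 N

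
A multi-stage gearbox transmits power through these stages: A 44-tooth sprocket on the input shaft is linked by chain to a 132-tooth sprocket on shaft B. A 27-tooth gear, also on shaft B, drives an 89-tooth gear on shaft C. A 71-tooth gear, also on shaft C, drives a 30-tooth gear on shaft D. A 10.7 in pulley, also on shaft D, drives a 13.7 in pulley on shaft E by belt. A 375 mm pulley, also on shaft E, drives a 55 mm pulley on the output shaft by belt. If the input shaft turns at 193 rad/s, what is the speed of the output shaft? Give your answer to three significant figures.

the input shaft → shaft B (chain, 132/44): 193 ÷ 3 = 64.333 rad/s
shaft B → shaft C (gear mesh, 89/27): 64.333 ÷ 3.2963 = 19.517 rad/s
shaft C → shaft D (gear mesh, 30/71): 19.517 ÷ 0.42254 = 46.19 rad/s
shaft D → shaft E (belt, 13.7/10.7): 46.19 ÷ 1.2804 = 36.075 rad/s
shaft E → the output shaft (belt, 55/375): 36.075 ÷ 0.14667 = 245.97 rad/s

246 rad/s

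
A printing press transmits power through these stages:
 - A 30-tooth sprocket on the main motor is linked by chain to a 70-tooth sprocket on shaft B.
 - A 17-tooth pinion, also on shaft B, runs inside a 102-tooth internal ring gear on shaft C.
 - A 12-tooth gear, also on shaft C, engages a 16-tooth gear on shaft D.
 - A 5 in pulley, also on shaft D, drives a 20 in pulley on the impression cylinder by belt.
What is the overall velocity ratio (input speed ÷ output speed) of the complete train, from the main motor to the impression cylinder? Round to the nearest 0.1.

74.7

Each stage contributes driven/driver: chain 70/30 = 2.3333, internal gear 102/17 = 6, gear mesh 16/12 = 1.3333, belt 20/5 = 4.
Overall: 2.3333 × 6 × 1.3333 × 4 = 74.667.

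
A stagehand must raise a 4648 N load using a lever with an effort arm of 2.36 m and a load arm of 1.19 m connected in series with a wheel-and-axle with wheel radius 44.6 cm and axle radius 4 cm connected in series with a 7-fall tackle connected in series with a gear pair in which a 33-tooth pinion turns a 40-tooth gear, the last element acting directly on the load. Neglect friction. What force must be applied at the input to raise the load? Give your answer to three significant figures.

24.8 N

Lever MA = effort arm / load arm = 2.36/1.19 = 1.9832.
Wheel-and-axle MA = R/r = 44.6/4 = 11.15.
Block-and-tackle MA = number of supporting rope parts = 7.
Gear pair MA = 40/33 = 1.2121.
Combined ideal MA = 1.9832 × 11.15 × 7 × 1.2121 = 187.62.
Effort = load / MA = 4648 / 187.62 = 24.773 N.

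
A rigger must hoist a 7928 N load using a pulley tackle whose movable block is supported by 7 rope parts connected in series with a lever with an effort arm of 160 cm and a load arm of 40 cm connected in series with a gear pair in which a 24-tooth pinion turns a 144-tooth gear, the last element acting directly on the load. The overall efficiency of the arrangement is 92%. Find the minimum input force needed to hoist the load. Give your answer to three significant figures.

51.3 N

Block-and-tackle MA = number of supporting rope parts = 7.
Lever MA = effort arm / load arm = 160/40 = 4.
Gear pair MA = 144/24 = 6.
Combined ideal MA = 7 × 4 × 6 = 168.
Actual MA = 168 × 0.92 = 154.56.
Effort = load / actual MA = 7928 / 154.56 = 51.294 N.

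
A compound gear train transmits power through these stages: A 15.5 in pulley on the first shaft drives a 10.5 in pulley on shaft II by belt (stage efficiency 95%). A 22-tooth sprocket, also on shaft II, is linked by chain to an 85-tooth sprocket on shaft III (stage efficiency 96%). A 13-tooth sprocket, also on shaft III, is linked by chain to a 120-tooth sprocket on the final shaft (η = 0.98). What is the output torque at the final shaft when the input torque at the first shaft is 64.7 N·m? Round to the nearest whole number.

Belt: ratio = 10.5/15.5 = 0.67742; torque at shaft II = 64.7 × 0.67742 × 0.95 = 41.638 N·m.
Chain: ratio = 85/22 = 3.8636; torque at shaft III = 41.638 × 3.8636 × 0.96 = 154.44 N·m.
Chain: ratio = 120/13 = 9.2308; torque at the final shaft = 154.44 × 9.2308 × 0.98 = 1397.1 N·m.

1397 N·m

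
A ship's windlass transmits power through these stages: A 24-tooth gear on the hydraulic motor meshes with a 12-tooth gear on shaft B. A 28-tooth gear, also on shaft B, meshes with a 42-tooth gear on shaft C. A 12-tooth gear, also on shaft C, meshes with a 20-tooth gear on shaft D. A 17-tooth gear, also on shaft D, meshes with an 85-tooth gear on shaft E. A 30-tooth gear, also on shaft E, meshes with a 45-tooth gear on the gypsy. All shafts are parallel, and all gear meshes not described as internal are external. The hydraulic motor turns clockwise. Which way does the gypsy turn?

the hydraulic motor → shaft B: external mesh, 1 reversal → CCW.
shaft B → shaft C: external mesh, 1 reversal → CW.
shaft C → shaft D: external mesh, 1 reversal → CCW.
shaft D → shaft E: external mesh, 1 reversal → CW.
shaft E → the gypsy: external mesh, 1 reversal → CCW.
5 reversals in total — an odd number — so the gypsy turns opposite to the hydraulic motor.

anticlockwise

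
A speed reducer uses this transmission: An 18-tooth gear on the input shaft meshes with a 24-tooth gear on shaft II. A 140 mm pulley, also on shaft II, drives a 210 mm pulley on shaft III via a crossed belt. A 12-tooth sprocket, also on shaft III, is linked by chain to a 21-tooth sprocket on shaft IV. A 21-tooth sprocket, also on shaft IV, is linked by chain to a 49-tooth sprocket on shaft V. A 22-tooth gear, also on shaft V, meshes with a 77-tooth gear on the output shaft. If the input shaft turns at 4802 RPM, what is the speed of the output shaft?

168 RPM

gear mesh 24/18 = 1.3333 → 4802/1.3333 = 3601.5 RPM
belt 210/140 = 1.5 → 3601.5/1.5 = 2401 RPM
chain 21/12 = 1.75 → 2401/1.75 = 1372 RPM
chain 49/21 = 2.3333 → 1372/2.3333 = 588 RPM
gear mesh 77/22 = 3.5 → 588/3.5 = 168 RPM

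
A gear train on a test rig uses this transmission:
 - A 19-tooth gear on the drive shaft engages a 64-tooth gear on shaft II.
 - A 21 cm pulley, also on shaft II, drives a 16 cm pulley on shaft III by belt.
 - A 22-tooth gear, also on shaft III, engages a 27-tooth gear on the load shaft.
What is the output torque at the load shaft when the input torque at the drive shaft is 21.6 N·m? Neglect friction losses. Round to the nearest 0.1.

68.0 N·m

After the gear mesh (64/19): 21.6 × 3.3684 = 72.758 N·m
After the belt (16/21): 72.758 × 0.7619 = 55.435 N·m
After the gear mesh (27/22): 55.435 × 1.2273 = 68.033 N·m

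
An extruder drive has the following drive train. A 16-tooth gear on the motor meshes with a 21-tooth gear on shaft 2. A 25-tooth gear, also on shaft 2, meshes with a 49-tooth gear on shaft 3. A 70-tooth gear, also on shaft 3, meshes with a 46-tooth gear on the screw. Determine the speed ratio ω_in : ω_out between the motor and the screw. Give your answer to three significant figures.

1.69

Each stage contributes driven/driver: gear mesh 21/16 = 1.3125, gear mesh 49/25 = 1.96, gear mesh 46/70 = 0.65714.
Overall: 1.3125 × 1.96 × 0.65714 = 1.6905.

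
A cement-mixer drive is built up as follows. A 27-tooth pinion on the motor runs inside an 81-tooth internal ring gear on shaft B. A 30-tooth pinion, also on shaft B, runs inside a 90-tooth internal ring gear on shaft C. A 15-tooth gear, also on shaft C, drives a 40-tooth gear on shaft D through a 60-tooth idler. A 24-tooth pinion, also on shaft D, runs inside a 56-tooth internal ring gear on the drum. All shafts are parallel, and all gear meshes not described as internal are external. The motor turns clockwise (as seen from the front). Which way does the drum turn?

the motor → shaft B: internal mesh, same direction → CW.
shaft B → shaft C: internal mesh, same direction → CW.
shaft C → shaft D: driver → idler → driven is 2 external meshes, 2 reversals → CW.
shaft D → the drum: internal mesh, same direction → CW.
2 reversals in total — an even number — so the drum turns the same way as the motor.

clockwise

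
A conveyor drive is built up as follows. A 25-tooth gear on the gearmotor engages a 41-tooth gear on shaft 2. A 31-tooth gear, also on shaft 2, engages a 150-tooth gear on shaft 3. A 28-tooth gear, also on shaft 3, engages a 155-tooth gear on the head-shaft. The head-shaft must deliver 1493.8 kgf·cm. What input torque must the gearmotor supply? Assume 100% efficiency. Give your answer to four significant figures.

34.01 kgf·cm

Overall ratio R = 1.64 × 4.8387 × 5.5357 = 43.929.
Input torque = output torque / R = 1493.8 / 43.929 = 34.005 kgf·cm.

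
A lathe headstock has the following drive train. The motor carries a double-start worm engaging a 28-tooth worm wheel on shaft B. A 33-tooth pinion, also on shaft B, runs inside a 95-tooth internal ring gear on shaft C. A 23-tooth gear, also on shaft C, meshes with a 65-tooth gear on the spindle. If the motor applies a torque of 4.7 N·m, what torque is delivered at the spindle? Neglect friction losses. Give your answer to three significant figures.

After the worm (28/2): 4.7 × 14 = 65.8 N·m
After the internal gear (95/33): 65.8 × 2.8788 = 189.42 N·m
After the gear mesh (65/23): 189.42 × 2.8261 = 535.33 N·m

535 N·m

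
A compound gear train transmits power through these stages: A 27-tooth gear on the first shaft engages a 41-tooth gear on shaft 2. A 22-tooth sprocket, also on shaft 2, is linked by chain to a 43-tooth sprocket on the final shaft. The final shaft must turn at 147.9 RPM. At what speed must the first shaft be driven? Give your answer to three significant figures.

Overall ratio R = 1.5185 × 1.9545 = 2.968.
Required input speed = output speed × R = 147.9 × 2.968 = 438.97 RPM.

439 RPM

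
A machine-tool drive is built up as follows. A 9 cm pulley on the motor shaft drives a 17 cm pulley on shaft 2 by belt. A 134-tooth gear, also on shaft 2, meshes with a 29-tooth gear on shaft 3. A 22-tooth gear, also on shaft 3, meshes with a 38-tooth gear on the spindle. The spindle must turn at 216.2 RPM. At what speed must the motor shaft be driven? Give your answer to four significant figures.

152.7 RPM

Overall ratio R = 1.8889 × 0.21642 × 1.7273 = 0.70609.
Required input speed = output speed × R = 216.2 × 0.70609 = 152.66 RPM.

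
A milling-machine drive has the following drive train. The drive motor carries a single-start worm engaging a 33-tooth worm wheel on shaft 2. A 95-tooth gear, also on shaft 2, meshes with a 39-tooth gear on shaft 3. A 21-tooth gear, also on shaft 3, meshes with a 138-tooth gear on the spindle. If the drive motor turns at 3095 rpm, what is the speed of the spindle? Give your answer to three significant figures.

34.8 rpm

Worm: ratio = 33/1 = 33, so shaft 2 turns at 3095 / 33 = 93.788 rpm.
Gear mesh: ratio = 39/95 = 0.41053, so shaft 3 turns at 93.788 / 0.41053 = 228.46 rpm.
Gear mesh: ratio = 138/21 = 6.5714, so the spindle turns at 228.46 / 6.5714 = 34.765 rpm.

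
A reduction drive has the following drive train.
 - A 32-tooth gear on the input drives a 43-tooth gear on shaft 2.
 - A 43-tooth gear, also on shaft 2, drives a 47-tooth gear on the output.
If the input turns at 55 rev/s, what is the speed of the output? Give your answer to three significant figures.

Gear mesh: ratio = 43/32 = 1.3438, so shaft 2 turns at 55 / 1.3438 = 40.93 rev/s.
Gear mesh: ratio = 47/43 = 1.093, so the output turns at 40.93 / 1.093 = 37.447 rev/s.

37.4 rev/s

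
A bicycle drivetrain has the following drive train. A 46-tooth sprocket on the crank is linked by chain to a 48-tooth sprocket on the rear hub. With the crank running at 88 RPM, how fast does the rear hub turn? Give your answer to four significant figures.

84.33 RPM

Chain: ratio = 48/46 = 1.0435, so the rear hub turns at 88 / 1.0435 = 84.333 RPM.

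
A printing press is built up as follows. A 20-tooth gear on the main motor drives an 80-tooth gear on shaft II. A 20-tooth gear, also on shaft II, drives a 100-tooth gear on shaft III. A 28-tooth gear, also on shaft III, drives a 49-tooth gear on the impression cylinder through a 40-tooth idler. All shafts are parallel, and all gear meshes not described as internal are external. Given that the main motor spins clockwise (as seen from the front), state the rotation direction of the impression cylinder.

the main motor → shaft II: external mesh, 1 reversal → CCW.
shaft II → shaft III: external mesh, 1 reversal → CW.
shaft III → the impression cylinder: driver → idler → driven is 2 external meshes, 2 reversals → CW.
4 reversals in total — an even number — so the impression cylinder turns the same way as the main motor.

clockwise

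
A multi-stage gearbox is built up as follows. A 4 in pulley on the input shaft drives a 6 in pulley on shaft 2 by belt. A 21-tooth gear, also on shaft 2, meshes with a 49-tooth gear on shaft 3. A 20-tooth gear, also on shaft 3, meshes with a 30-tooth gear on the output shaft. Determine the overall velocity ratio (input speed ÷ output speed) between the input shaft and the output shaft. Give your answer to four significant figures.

Each stage contributes driven/driver: belt 6/4 = 1.5, gear mesh 49/21 = 2.3333, gear mesh 30/20 = 1.5.
Overall: 1.5 × 2.3333 × 1.5 = 5.25.

5.250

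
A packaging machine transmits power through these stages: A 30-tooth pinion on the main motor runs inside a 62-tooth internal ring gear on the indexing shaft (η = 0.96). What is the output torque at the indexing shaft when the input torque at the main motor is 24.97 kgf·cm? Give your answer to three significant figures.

internal gear 62/30 = 2.0667 → τ = 24.97·2.0667·0.96 = 49.54 kgf·cm

49.5 kgf·cm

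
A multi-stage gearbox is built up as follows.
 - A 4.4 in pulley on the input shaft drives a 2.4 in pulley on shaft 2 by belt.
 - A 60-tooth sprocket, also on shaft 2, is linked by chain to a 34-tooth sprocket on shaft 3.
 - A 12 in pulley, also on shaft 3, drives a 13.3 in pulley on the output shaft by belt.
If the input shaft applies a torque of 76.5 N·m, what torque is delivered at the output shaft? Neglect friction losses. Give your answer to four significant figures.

belt 2.4/4.4 = 0.54545 → τ = 76.5·0.54545 = 41.727 N·m
chain 34/60 = 0.56667 → τ = 41.727·0.56667 = 23.645 N·m
belt 13.3/12 = 1.1083 → τ = 23.645·1.1083 = 26.207 N·m

26.21 N·m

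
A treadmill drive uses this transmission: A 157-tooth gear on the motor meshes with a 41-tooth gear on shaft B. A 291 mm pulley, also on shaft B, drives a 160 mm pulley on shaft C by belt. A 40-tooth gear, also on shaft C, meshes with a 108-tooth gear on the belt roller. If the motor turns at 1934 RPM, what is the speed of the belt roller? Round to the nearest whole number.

gear mesh 41/157 = 0.26115 → 1934/0.26115 = 7405.8 RPM
belt 160/291 = 0.54983 → 7405.8/0.54983 = 13469 RPM
gear mesh 108/40 = 2.7 → 13469/2.7 = 4988.6 RPM

4989 RPM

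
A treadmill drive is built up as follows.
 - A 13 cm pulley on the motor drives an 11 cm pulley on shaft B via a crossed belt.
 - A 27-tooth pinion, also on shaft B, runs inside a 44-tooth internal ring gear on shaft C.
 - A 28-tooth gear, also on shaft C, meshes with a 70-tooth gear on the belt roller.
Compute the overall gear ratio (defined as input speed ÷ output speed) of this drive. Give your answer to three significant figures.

3.45

Each stage contributes driven/driver: belt 11/13 = 0.84615, internal gear 44/27 = 1.6296, gear mesh 70/28 = 2.5.
Overall: 0.84615 × 1.6296 × 2.5 = 3.4473.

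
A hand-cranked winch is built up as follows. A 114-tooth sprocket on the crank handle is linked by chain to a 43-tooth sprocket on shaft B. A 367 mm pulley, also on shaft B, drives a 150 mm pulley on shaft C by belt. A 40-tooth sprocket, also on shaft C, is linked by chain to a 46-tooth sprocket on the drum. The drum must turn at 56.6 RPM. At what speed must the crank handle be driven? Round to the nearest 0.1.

10.0 RPM

Overall ratio R = 0.37719 × 0.40872 × 1.15 = 0.17729.
Required input speed = output speed × R = 56.6 × 0.17729 = 10.035 RPM.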